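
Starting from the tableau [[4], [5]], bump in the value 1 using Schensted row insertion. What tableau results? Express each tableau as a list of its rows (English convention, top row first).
In row 1, 1 replaces 4 (the leftmost entry greater than 1); 4 is bumped to row 2. In row 2, 4 replaces 5 (the leftmost entry greater than 4); 5 is bumped to row 3. 5 starts a new row 3. The new tableau is [[1], [4], [5]].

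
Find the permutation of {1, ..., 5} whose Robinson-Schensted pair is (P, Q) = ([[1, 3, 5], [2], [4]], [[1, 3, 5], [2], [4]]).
4 2 3 1 5

Reverse the RSK construction: for i from n down to 1, find the cell of Q containing i, remove the entry at that cell from P, and reverse-bump it up through P; the value ejected from row 1 is w(i).

Step i=5: Q has 5 at row 1, column 3; remove that cell from P, ejecting 5. So w(5) = 5. P is now [[1, 3], [2], [4]].
Step i=4: Q has 4 at row 3, column 1; remove 4 from row 3 of P and reverse-bump: 4 enters row 2 and ejects 2; 2 enters row 1 and ejects 1. So w(4) = 1. P is now [[2, 3], [4]].
Step i=3: Q has 3 at row 1, column 2; remove that cell from P, ejecting 3. So w(3) = 3. P is now [[2], [4]].
Step i=2: Q has 2 at row 2, column 1; remove 4 from row 2 of P and reverse-bump: 4 enters row 1 and ejects 2. So w(2) = 2. P is now [[4]].
Step i=1: Q has 1 at row 1, column 1; remove that cell from P, ejecting 4. So w(1) = 4. P is now [].

So w = 4 2 3 1 5.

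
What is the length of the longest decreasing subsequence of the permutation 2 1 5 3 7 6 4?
3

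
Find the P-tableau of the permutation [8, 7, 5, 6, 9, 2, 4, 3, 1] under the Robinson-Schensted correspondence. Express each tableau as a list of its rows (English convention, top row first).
Insert 8: appended to row 1. P = [[8]].
Insert 7: 7 bumps 8 from row 1; 8 starts row 2. P = [[7], [8]].
Insert 5: 5 bumps 7 from row 1; 7 bumps 8 from row 2; 8 starts row 3. P = [[5], [7], [8]].
Insert 6: appended to row 1. P = [[5, 6], [7], [8]].
Insert 9: appended to row 1. P = [[5, 6, 9], [7], [8]].
Insert 2: 2 bumps 5 from row 1; 5 bumps 7 from row 2; 7 bumps 8 from row 3; 8 starts row 4. P = [[2, 6, 9], [5], [7], [8]].
Insert 4: 4 bumps 6 from row 1; 6 appends to row 2. P = [[2, 4, 9], [5, 6], [7], [8]].
Insert 3: 3 bumps 4 from row 1; 4 bumps 5 from row 2; 5 bumps 7 from row 3; 7 bumps 8 from row 4; 8 starts row 5. P = [[2, 3, 9], [4, 6], [5], [7], [8]].
Insert 1: 1 bumps 2 from row 1; 2 bumps 4 from row 2; 4 bumps 5 from row 3; 5 bumps 7 from row 4; 7 bumps 8 from row 5; 8 starts row 6. P = [[1, 3, 9], [2, 6], [4], [5], [7], [8]].

So P = [[1, 3, 9], [2, 6], [4], [5], [7], [8]].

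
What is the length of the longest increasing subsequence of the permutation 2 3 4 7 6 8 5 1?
5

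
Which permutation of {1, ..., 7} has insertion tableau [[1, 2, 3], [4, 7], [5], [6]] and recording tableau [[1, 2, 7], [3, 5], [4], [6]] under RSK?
Reverse the RSK construction: for i from n down to 1, find the cell of Q containing i, remove the entry at that cell from P, and reverse-bump it up through P; the value ejected from row 1 is w(i).

Step i=7: Q has 7 at row 1, column 3; remove that cell from P, ejecting 3. So w(7) = 3. P is now [[1, 2], [4, 7], [5], [6]].
Step i=6: Q has 6 at row 4, column 1; remove 6 from row 4 of P and reverse-bump: 6 enters row 3 and ejects 5; 5 enters row 2 and ejects 4; 4 enters row 1 and ejects 2. So w(6) = 2. P is now [[1, 4], [5, 7], [6]].
Step i=5: Q has 5 at row 2, column 2; remove 7 from row 2 of P and reverse-bump: 7 enters row 1 and ejects 4. So w(5) = 4. P is now [[1, 7], [5], [6]].
Step i=4: Q has 4 at row 3, column 1; remove 6 from row 3 of P and reverse-bump: 6 enters row 2 and ejects 5; 5 enters row 1 and ejects 1. So w(4) = 1. P is now [[5, 7], [6]].
Step i=3: Q has 3 at row 2, column 1; remove 6 from row 2 of P and reverse-bump: 6 enters row 1 and ejects 5. So w(3) = 5. P is now [[6, 7]].
Step i=2: Q has 2 at row 1, column 2; remove that cell from P, ejecting 7. So w(2) = 7. P is now [[6]].
Step i=1: Q has 1 at row 1, column 1; remove that cell from P, ejecting 6. So w(1) = 6. P is now [].

So w = 6 7 5 1 4 2 3.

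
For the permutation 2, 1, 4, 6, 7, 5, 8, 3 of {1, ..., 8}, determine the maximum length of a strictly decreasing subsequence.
3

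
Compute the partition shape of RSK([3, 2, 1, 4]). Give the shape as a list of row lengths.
Row-insert each entry into an empty tableau.

After inserting 3: P = [[3]].
After inserting 2: P = [[2], [3]].
After inserting 1: P = [[1], [2], [3]].
After inserting 4: P = [[1, 4], [2], [3]].

The final insertion tableau P = [[1, 4], [2], [3]] has shape [2, 1, 1].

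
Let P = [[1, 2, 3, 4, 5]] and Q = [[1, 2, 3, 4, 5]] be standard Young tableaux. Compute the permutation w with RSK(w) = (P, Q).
1 2 3 4 5

Reverse the RSK construction: for i from n down to 1, find the cell of Q containing i, remove the entry at that cell from P, and reverse-bump it up through P; the value ejected from row 1 is w(i).

Step i=5: Q has 5 at row 1, column 5; remove that cell from P, ejecting 5. So w(5) = 5. P is now [[1, 2, 3, 4]].
Step i=4: Q has 4 at row 1, column 4; remove that cell from P, ejecting 4. So w(4) = 4. P is now [[1, 2, 3]].
Step i=3: Q has 3 at row 1, column 3; remove that cell from P, ejecting 3. So w(3) = 3. P is now [[1, 2]].
Step i=2: Q has 2 at row 1, column 2; remove that cell from P, ejecting 2. So w(2) = 2. P is now [[1]].
Step i=1: Q has 1 at row 1, column 1; remove that cell from P, ejecting 1. So w(1) = 1. P is now [].

So w = 1 2 3 4 5.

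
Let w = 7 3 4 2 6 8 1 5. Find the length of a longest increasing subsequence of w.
4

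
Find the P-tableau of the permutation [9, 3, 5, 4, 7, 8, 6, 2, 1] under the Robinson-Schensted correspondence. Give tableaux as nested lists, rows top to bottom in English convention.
P = [[1, 4, 6, 8], [2, 7], [3], [5], [9]]

Insert 9: appended to row 1. P = [[9]].
Insert 3: 3 bumps 9 from row 1; 9 starts row 2. P = [[3], [9]].
Insert 5: appended to row 1. P = [[3, 5], [9]].
Insert 4: 4 bumps 5 from row 1; 5 bumps 9 from row 2; 9 starts row 3. P = [[3, 4], [5], [9]].
Insert 7: appended to row 1. P = [[3, 4, 7], [5], [9]].
Insert 8: appended to row 1. P = [[3, 4, 7, 8], [5], [9]].
Insert 6: 6 bumps 7 from row 1; 7 appends to row 2. P = [[3, 4, 6, 8], [5, 7], [9]].
Insert 2: 2 bumps 3 from row 1; 3 bumps 5 from row 2; 5 bumps 9 from row 3; 9 starts row 4. P = [[2, 4, 6, 8], [3, 7], [5], [9]].
Insert 1: 1 bumps 2 from row 1; 2 bumps 3 from row 2; 3 bumps 5 from row 3; 5 bumps 9 from row 4; 9 starts row 5. P = [[1, 4, 6, 8], [2, 7], [3], [5], [9]].

So P = [[1, 4, 6, 8], [2, 7], [3], [5], [9]].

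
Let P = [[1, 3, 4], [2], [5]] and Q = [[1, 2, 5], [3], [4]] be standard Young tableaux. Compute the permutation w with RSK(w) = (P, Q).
2 5 3 1 4

Reverse the RSK construction: for i from n down to 1, find the cell of Q containing i, remove the entry at that cell from P, and reverse-bump it up through P; the value ejected from row 1 is w(i).

Step i=5: Q has 5 at row 1, column 3; remove that cell from P, ejecting 4. So w(5) = 4. P is now [[1, 3], [2], [5]].
Step i=4: Q has 4 at row 3, column 1; remove 5 from row 3 of P and reverse-bump: 5 enters row 2 and ejects 2; 2 enters row 1 and ejects 1. So w(4) = 1. P is now [[2, 3], [5]].
Step i=3: Q has 3 at row 2, column 1; remove 5 from row 2 of P and reverse-bump: 5 enters row 1 and ejects 3. So w(3) = 3. P is now [[2, 5]].
Step i=2: Q has 2 at row 1, column 2; remove that cell from P, ejecting 5. So w(2) = 5. P is now [[2]].
Step i=1: Q has 1 at row 1, column 1; remove that cell from P, ejecting 2. So w(1) = 2. P is now [].

So w = 2 5 3 1 4.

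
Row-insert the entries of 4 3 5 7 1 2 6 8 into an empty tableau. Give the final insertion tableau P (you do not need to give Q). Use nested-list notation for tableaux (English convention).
P = [[1, 2, 6, 8], [3, 5, 7], [4]]

After inserting 4: P = [[4]].
After inserting 3: P = [[3], [4]].
After inserting 5: P = [[3, 5], [4]].
After inserting 7: P = [[3, 5, 7], [4]].
After inserting 1: P = [[1, 5, 7], [3], [4]].
After inserting 2: P = [[1, 2, 7], [3, 5], [4]].
After inserting 6: P = [[1, 2, 6], [3, 5, 7], [4]].
After inserting 8: P = [[1, 2, 6, 8], [3, 5, 7], [4]].

So P = [[1, 2, 6, 8], [3, 5, 7], [4]].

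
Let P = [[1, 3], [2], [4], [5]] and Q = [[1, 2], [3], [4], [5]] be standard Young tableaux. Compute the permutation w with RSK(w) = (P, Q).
2 5 4 3 1

Reverse the RSK construction: for i from n down to 1, find the cell of Q containing i, remove the entry at that cell from P, and reverse-bump it up through P; the value ejected from row 1 is w(i).

Step i=5: Q has 5 at row 4, column 1; remove 5 from row 4 of P and reverse-bump: 5 enters row 3 and ejects 4; 4 enters row 2 and ejects 2; 2 enters row 1 and ejects 1. So w(5) = 1. P is now [[2, 3], [4], [5]].
Step i=4: Q has 4 at row 3, column 1; remove 5 from row 3 of P and reverse-bump: 5 enters row 2 and ejects 4; 4 enters row 1 and ejects 3. So w(4) = 3. P is now [[2, 4], [5]].
Step i=3: Q has 3 at row 2, column 1; remove 5 from row 2 of P and reverse-bump: 5 enters row 1 and ejects 4. So w(3) = 4. P is now [[2, 5]].
Step i=2: Q has 2 at row 1, column 2; remove that cell from P, ejecting 5. So w(2) = 5. P is now [[2]].
Step i=1: Q has 1 at row 1, column 1; remove that cell from P, ejecting 2. So w(1) = 2. P is now [].

So w = 2 5 4 3 1.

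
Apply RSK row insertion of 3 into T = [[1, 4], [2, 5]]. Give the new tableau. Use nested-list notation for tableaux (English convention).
In row 1, 3 replaces 4 (the leftmost entry greater than 3); 4 is bumped to row 2. In row 2, 4 replaces 5 (the leftmost entry greater than 4); 5 is bumped to row 3. 5 starts a new row 3. The new tableau is [[1, 3], [2, 4], [5]].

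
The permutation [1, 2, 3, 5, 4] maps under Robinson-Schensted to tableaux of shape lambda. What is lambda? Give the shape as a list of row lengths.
Row-insert each entry into an empty tableau.

After inserting 1: P = [[1]].
After inserting 2: P = [[1, 2]].
After inserting 3: P = [[1, 2, 3]].
After inserting 5: P = [[1, 2, 3, 5]].
After inserting 4: P = [[1, 2, 3, 4], [5]].

The final insertion tableau P = [[1, 2, 3, 4], [5]] has shape [4, 1].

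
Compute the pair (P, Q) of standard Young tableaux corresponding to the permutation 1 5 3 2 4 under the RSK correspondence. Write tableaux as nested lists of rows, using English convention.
Insert each entry of the permutation into P by Schensted row insertion, recording in Q the position of each new cell.

After inserting 1: P = [[1]].
After inserting 5: P = [[1, 5]].
After inserting 3: P = [[1, 3], [5]].
After inserting 2: P = [[1, 2], [3], [5]].
After inserting 4: P = [[1, 2, 4], [3], [5]].

So P = [[1, 2, 4], [3], [5]], Q = [[1, 2, 5], [3], [4]].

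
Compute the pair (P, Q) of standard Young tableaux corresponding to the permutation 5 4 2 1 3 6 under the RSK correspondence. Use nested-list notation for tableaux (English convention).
P = [[1, 3, 6], [2], [4], [5]], Q = [[1, 5, 6], [2], [3], [4]]

Insert each entry of the permutation into P by Schensted row insertion, recording in Q the position of each new cell.

After inserting 5: P = [[5]].
After inserting 4: P = [[4], [5]].
After inserting 2: P = [[2], [4], [5]].
After inserting 1: P = [[1], [2], [4], [5]].
After inserting 3: P = [[1, 3], [2], [4], [5]].
After inserting 6: P = [[1, 3, 6], [2], [4], [5]].

So P = [[1, 3, 6], [2], [4], [5]], Q = [[1, 5, 6], [2], [3], [4]].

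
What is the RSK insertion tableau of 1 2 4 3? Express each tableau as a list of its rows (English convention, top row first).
Insert 1: appended to row 1. P = [[1]].
Insert 2: appended to row 1. P = [[1, 2]].
Insert 4: appended to row 1. P = [[1, 2, 4]].
Insert 3: 3 bumps 4 from row 1; 4 starts row 2. P = [[1, 2, 3], [4]].

So P = [[1, 2, 3], [4]].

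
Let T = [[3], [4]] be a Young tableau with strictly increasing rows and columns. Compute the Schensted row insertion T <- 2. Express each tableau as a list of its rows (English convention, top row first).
In row 1, 2 replaces 3 (the leftmost entry greater than 2); 3 is bumped to row 2. In row 2, 3 replaces 4 (the leftmost entry greater than 3); 4 is bumped to row 3. 4 starts a new row 3. The new tableau is [[2], [3], [4]].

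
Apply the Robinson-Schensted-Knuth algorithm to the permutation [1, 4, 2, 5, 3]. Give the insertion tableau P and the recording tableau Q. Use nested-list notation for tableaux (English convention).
Insert each entry of the permutation into P by Schensted row insertion, recording in Q the position of each new cell.

Insert 1: appended to row 1. P = [[1]].
Insert 4: appended to row 1. P = [[1, 4]].
Insert 2: 2 bumps 4 from row 1; 4 starts row 2. P = [[1, 2], [4]].
Insert 5: appended to row 1. P = [[1, 2, 5], [4]].
Insert 3: 3 bumps 5 from row 1; 5 appends to row 2. P = [[1, 2, 3], [4, 5]].

So P = [[1, 2, 3], [4, 5]], Q = [[1, 2, 4], [3, 5]].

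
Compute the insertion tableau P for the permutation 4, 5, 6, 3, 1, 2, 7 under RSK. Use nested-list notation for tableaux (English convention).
P = [[1, 2, 6, 7], [3, 5], [4]]

Insert 4: appended to row 1. P = [[4]].
Insert 5: appended to row 1. P = [[4, 5]].
Insert 6: appended to row 1. P = [[4, 5, 6]].
Insert 3: 3 bumps 4 from row 1; 4 starts row 2. P = [[3, 5, 6], [4]].
Insert 1: 1 bumps 3 from row 1; 3 bumps 4 from row 2; 4 starts row 3. P = [[1, 5, 6], [3], [4]].
Insert 2: 2 bumps 5 from row 1; 5 appends to row 2. P = [[1, 2, 6], [3, 5], [4]].
Insert 7: appended to row 1. P = [[1, 2, 6, 7], [3, 5], [4]].

So P = [[1, 2, 6, 7], [3, 5], [4]].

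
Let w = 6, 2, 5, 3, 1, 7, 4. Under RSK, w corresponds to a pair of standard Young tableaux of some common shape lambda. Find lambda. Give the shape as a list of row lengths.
RSK row insertion gives P = [[1, 3, 4], [2, 7], [5], [6]], which has shape [3, 2, 1, 1].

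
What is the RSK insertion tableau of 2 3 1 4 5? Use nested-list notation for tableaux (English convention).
P = [[1, 3, 4, 5], [2]]

Insert 2: appended to row 1. P = [[2]].
Insert 3: appended to row 1. P = [[2, 3]].
Insert 1: 1 bumps 2 from row 1; 2 starts row 2. P = [[1, 3], [2]].
Insert 4: appended to row 1. P = [[1, 3, 4], [2]].
Insert 5: appended to row 1. P = [[1, 3, 4, 5], [2]].

So P = [[1, 3, 4, 5], [2]].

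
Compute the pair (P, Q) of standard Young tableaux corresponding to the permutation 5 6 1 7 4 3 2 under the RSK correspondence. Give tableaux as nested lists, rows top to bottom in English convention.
P = [[1, 2, 7], [3, 6], [4], [5]], Q = [[1, 2, 4], [3, 5], [6], [7]]

Insert each entry of the permutation into P by Schensted row insertion, recording in Q the position of each new cell.

Insert 5: appended to row 1. P = [[5]].
Insert 6: appended to row 1. P = [[5, 6]].
Insert 1: 1 bumps 5 from row 1; 5 starts row 2. P = [[1, 6], [5]].
Insert 7: appended to row 1. P = [[1, 6, 7], [5]].
Insert 4: 4 bumps 6 from row 1; 6 appends to row 2. P = [[1, 4, 7], [5, 6]].
Insert 3: 3 bumps 4 from row 1; 4 bumps 5 from row 2; 5 starts row 3. P = [[1, 3, 7], [4, 6], [5]].
Insert 2: 2 bumps 3 from row 1; 3 bumps 4 from row 2; 4 bumps 5 from row 3; 5 starts row 4. P = [[1, 2, 7], [3, 6], [4], [5]].

So P = [[1, 2, 7], [3, 6], [4], [5]], Q = [[1, 2, 4], [3, 5], [6], [7]].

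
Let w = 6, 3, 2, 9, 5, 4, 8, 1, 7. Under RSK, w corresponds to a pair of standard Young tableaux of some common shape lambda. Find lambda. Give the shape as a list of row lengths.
[3, 3, 2, 1]

Row-insert each entry into an empty tableau.

After inserting 6: P = [[6]].
After inserting 3: P = [[3], [6]].
After inserting 2: P = [[2], [3], [6]].
After inserting 9: P = [[2, 9], [3], [6]].
After inserting 5: P = [[2, 5], [3, 9], [6]].
After inserting 4: P = [[2, 4], [3, 5], [6, 9]].
After inserting 8: P = [[2, 4, 8], [3, 5], [6, 9]].
After inserting 1: P = [[1, 4, 8], [2, 5], [3, 9], [6]].
After inserting 7: P = [[1, 4, 7], [2, 5, 8], [3, 9], [6]].

The final insertion tableau P = [[1, 4, 7], [2, 5, 8], [3, 9], [6]] has shape [3, 3, 2, 1].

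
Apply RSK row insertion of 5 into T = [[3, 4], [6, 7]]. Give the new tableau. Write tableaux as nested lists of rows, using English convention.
[[3, 4, 5], [6, 7]]

5 is larger than every entry of row 1, so it is appended to row 1. The new tableau is [[3, 4, 5], [6, 7]].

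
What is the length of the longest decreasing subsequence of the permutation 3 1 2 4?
2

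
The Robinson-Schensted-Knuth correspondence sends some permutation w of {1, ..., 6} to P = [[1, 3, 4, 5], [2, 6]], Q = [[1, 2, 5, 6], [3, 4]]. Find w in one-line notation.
2 6 1 3 4 5

Reverse RSK: for i = n, n-1, ..., 1, locate i in Q, remove the corresponding corner cell from P, and reverse-bump its entry up through P; the value ejected from row 1 is w(i).

So w = 2 6 1 3 4 5.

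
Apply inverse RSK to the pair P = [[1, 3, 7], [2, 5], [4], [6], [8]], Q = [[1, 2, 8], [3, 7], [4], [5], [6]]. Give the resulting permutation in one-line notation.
4 8 6 5 2 1 3 7

Reverse the RSK construction: for i from n down to 1, find the cell of Q containing i, remove the entry at that cell from P, and reverse-bump it up through P; the value ejected from row 1 is w(i).

Step i=8: Q has 8 at row 1, column 3; remove that cell from P, ejecting 7. So w(8) = 7. P is now [[1, 3], [2, 5], [4], [6], [8]].
Step i=7: Q has 7 at row 2, column 2; remove 5 from row 2 of P and reverse-bump: 5 enters row 1 and ejects 3. So w(7) = 3. P is now [[1, 5], [2], [4], [6], [8]].
Step i=6: Q has 6 at row 5, column 1; remove 8 from row 5 of P and reverse-bump: 8 enters row 4 and ejects 6; 6 enters row 3 and ejects 4; 4 enters row 2 and ejects 2; 2 enters row 1 and ejects 1. So w(6) = 1. P is now [[2, 5], [4], [6], [8]].
Step i=5: Q has 5 at row 4, column 1; remove 8 from row 4 of P and reverse-bump: 8 enters row 3 and ejects 6; 6 enters row 2 and ejects 4; 4 enters row 1 and ejects 2. So w(5) = 2. P is now [[4, 5], [6], [8]].
Step i=4: Q has 4 at row 3, column 1; remove 8 from row 3 of P and reverse-bump: 8 enters row 2 and ejects 6; 6 enters row 1 and ejects 5. So w(4) = 5. P is now [[4, 6], [8]].
Step i=3: Q has 3 at row 2, column 1; remove 8 from row 2 of P and reverse-bump: 8 enters row 1 and ejects 6. So w(3) = 6. P is now [[4, 8]].
Step i=2: Q has 2 at row 1, column 2; remove that cell from P, ejecting 8. So w(2) = 8. P is now [[4]].
Step i=1: Q has 1 at row 1, column 1; remove that cell from P, ejecting 4. So w(1) = 4. P is now [].

So w = 4 8 6 5 2 1 3 7.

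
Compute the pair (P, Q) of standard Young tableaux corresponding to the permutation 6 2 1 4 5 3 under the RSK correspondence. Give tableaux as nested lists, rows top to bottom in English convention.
Insert each entry of the permutation into P by Schensted row insertion, recording in Q the position of each new cell.

Insert 6: appended to row 1. P = [[6]].
Insert 2: 2 bumps 6 from row 1; 6 starts row 2. P = [[2], [6]].
Insert 1: 1 bumps 2 from row 1; 2 bumps 6 from row 2; 6 starts row 3. P = [[1], [2], [6]].
Insert 4: appended to row 1. P = [[1, 4], [2], [6]].
Insert 5: appended to row 1. P = [[1, 4, 5], [2], [6]].
Insert 3: 3 bumps 4 from row 1; 4 appends to row 2. P = [[1, 3, 5], [2, 4], [6]].

So P = [[1, 3, 5], [2, 4], [6]], Q = [[1, 4, 5], [2, 6], [3]].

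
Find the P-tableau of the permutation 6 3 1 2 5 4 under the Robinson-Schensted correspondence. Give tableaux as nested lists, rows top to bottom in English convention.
Insert 6: appended to row 1. P = [[6]].
Insert 3: 3 bumps 6 from row 1; 6 starts row 2. P = [[3], [6]].
Insert 1: 1 bumps 3 from row 1; 3 bumps 6 from row 2; 6 starts row 3. P = [[1], [3], [6]].
Insert 2: appended to row 1. P = [[1, 2], [3], [6]].
Insert 5: appended to row 1. P = [[1, 2, 5], [3], [6]].
Insert 4: 4 bumps 5 from row 1; 5 appends to row 2. P = [[1, 2, 4], [3, 5], [6]].

So P = [[1, 2, 4], [3, 5], [6]].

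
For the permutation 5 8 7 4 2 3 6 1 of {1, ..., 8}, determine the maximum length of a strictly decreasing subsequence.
5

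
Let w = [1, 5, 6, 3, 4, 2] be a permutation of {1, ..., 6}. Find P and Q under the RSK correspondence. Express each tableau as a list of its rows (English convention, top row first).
Insert each entry of the permutation into P by Schensted row insertion, recording in Q the position of each new cell.

Insert 1: appended to row 1. P = [[1]].
Insert 5: appended to row 1. P = [[1, 5]].
Insert 6: appended to row 1. P = [[1, 5, 6]].
Insert 3: 3 bumps 5 from row 1; 5 starts row 2. P = [[1, 3, 6], [5]].
Insert 4: 4 bumps 6 from row 1; 6 appends to row 2. P = [[1, 3, 4], [5, 6]].
Insert 2: 2 bumps 3 from row 1; 3 bumps 5 from row 2; 5 starts row 3. P = [[1, 2, 4], [3, 6], [5]].

So P = [[1, 2, 4], [3, 6], [5]], Q = [[1, 2, 3], [4, 5], [6]].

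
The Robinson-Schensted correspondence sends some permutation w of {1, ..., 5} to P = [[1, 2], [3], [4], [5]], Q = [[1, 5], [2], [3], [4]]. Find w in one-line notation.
Reverse RSK: for i = n, n-1, ..., 1, locate i in Q, remove the corresponding corner cell from P, and reverse-bump its entry up through P; the value ejected from row 1 is w(i).

So w = 5 4 3 1 2.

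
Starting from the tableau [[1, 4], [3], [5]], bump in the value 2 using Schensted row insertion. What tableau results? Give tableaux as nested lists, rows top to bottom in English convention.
In row 1, 2 replaces 4 (the leftmost entry greater than 2); 4 is bumped to row 2. 4 is appended to row 2. The new tableau is [[1, 2], [3, 4], [5]].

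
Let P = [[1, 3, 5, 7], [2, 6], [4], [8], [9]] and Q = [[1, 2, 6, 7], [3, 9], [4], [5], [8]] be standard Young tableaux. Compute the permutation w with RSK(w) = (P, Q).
2 9 8 4 3 6 7 1 5

Reverse the RSK construction: for i from n down to 1, find the cell of Q containing i, remove the entry at that cell from P, and reverse-bump it up through P; the value ejected from row 1 is w(i).

Step i=9: Q has 9 at row 2, column 2; remove 6 from row 2 of P and reverse-bump: 6 enters row 1 and ejects 5. So w(9) = 5. P is now [[1, 3, 6, 7], [2], [4], [8], [9]].
Step i=8: Q has 8 at row 5, column 1; remove 9 from row 5 of P and reverse-bump: 9 enters row 4 and ejects 8; 8 enters row 3 and ejects 4; 4 enters row 2 and ejects 2; 2 enters row 1 and ejects 1. So w(8) = 1. P is now [[2, 3, 6, 7], [4], [8], [9]].
Step i=7: Q has 7 at row 1, column 4; remove that cell from P, ejecting 7. So w(7) = 7. P is now [[2, 3, 6], [4], [8], [9]].
Step i=6: Q has 6 at row 1, column 3; remove that cell from P, ejecting 6. So w(6) = 6. P is now [[2, 3], [4], [8], [9]].
Step i=5: Q has 5 at row 4, column 1; remove 9 from row 4 of P and reverse-bump: 9 enters row 3 and ejects 8; 8 enters row 2 and ejects 4; 4 enters row 1 and ejects 3. So w(5) = 3. P is now [[2, 4], [8], [9]].
Step i=4: Q has 4 at row 3, column 1; remove 9 from row 3 of P and reverse-bump: 9 enters row 2 and ejects 8; 8 enters row 1 and ejects 4. So w(4) = 4. P is now [[2, 8], [9]].
Step i=3: Q has 3 at row 2, column 1; remove 9 from row 2 of P and reverse-bump: 9 enters row 1 and ejects 8. So w(3) = 8. P is now [[2, 9]].
Step i=2: Q has 2 at row 1, column 2; remove that cell from P, ejecting 9. So w(2) = 9. P is now [[2]].
Step i=1: Q has 1 at row 1, column 1; remove that cell from P, ejecting 2. So w(1) = 2. P is now [].

So w = 2 9 8 4 3 6 7 1 5.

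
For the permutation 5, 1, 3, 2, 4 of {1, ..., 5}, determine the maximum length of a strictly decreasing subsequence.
3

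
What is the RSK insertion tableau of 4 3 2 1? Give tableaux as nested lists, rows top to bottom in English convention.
P = [[1], [2], [3], [4]]

Insert 4: appended to row 1. P = [[4]].
Insert 3: 3 bumps 4 from row 1; 4 starts row 2. P = [[3], [4]].
Insert 2: 2 bumps 3 from row 1; 3 bumps 4 from row 2; 4 starts row 3. P = [[2], [3], [4]].
Insert 1: 1 bumps 2 from row 1; 2 bumps 3 from row 2; 3 bumps 4 from row 3; 4 starts row 4. P = [[1], [2], [3], [4]].

So P = [[1], [2], [3], [4]].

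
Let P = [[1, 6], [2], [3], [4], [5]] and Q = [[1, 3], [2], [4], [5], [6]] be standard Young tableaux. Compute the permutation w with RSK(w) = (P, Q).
Reverse RSK: for i = n, n-1, ..., 1, locate i in Q, remove the corresponding corner cell from P, and reverse-bump its entry up through P; the value ejected from row 1 is w(i).

So w = 5 4 6 3 2 1.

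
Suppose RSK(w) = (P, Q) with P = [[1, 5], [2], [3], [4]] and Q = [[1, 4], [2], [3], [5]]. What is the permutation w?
4 3 2 5 1

Reverse the RSK construction: for i from n down to 1, find the cell of Q containing i, remove the entry at that cell from P, and reverse-bump it up through P; the value ejected from row 1 is w(i).

Step i=5: Q has 5 at row 4, column 1; remove 4 from row 4 of P and reverse-bump: 4 enters row 3 and ejects 3; 3 enters row 2 and ejects 2; 2 enters row 1 and ejects 1. So w(5) = 1. P is now [[2, 5], [3], [4]].
Step i=4: Q has 4 at row 1, column 2; remove that cell from P, ejecting 5. So w(4) = 5. P is now [[2], [3], [4]].
Step i=3: Q has 3 at row 3, column 1; remove 4 from row 3 of P and reverse-bump: 4 enters row 2 and ejects 3; 3 enters row 1 and ejects 2. So w(3) = 2. P is now [[3], [4]].
Step i=2: Q has 2 at row 2, column 1; remove 4 from row 2 of P and reverse-bump: 4 enters row 1 and ejects 3. So w(2) = 3. P is now [[4]].
Step i=1: Q has 1 at row 1, column 1; remove that cell from P, ejecting 4. So w(1) = 4. P is now [].

So w = 4 3 2 5 1.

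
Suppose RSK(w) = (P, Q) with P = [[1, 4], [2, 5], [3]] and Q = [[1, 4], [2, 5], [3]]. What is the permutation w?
Reverse the RSK construction: for i from n down to 1, find the cell of Q containing i, remove the entry at that cell from P, and reverse-bump it up through P; the value ejected from row 1 is w(i).

Step i=5: Q has 5 at row 2, column 2; remove 5 from row 2 of P and reverse-bump: 5 enters row 1 and ejects 4. So w(5) = 4. P is now [[1, 5], [2], [3]].
Step i=4: Q has 4 at row 1, column 2; remove that cell from P, ejecting 5. So w(4) = 5. P is now [[1], [2], [3]].
Step i=3: Q has 3 at row 3, column 1; remove 3 from row 3 of P and reverse-bump: 3 enters row 2 and ejects 2; 2 enters row 1 and ejects 1. So w(3) = 1. P is now [[2], [3]].
Step i=2: Q has 2 at row 2, column 1; remove 3 from row 2 of P and reverse-bump: 3 enters row 1 and ejects 2. So w(2) = 2. P is now [[3]].
Step i=1: Q has 1 at row 1, column 1; remove that cell from P, ejecting 3. So w(1) = 3. P is now [].

So w = 3 2 1 5 4.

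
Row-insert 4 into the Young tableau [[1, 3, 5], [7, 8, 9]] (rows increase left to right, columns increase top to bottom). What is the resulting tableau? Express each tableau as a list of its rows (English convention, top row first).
[[1, 3, 4], [5, 8, 9], [7]]

In row 1, 4 replaces 5 (the leftmost entry greater than 4); 5 is bumped to row 2. In row 2, 5 replaces 7 (the leftmost entry greater than 5); 7 is bumped to row 3. 7 starts a new row 3. The new tableau is [[1, 3, 4], [5, 8, 9], [7]].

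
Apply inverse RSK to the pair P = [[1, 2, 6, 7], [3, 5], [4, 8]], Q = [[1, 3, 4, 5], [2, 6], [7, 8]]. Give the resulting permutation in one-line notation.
Reverse the RSK construction: for i from n down to 1, find the cell of Q containing i, remove the entry at that cell from P, and reverse-bump it up through P; the value ejected from row 1 is w(i).

Step i=8: Q has 8 at row 3, column 2; remove 8 from row 3 of P and reverse-bump: 8 enters row 2 and ejects 5; 5 enters row 1 and ejects 2. So w(8) = 2. P is now [[1, 5, 6, 7], [3, 8], [4]].
Step i=7: Q has 7 at row 3, column 1; remove 4 from row 3 of P and reverse-bump: 4 enters row 2 and ejects 3; 3 enters row 1 and ejects 1. So w(7) = 1. P is now [[3, 5, 6, 7], [4, 8]].
Step i=6: Q has 6 at row 2, column 2; remove 8 from row 2 of P and reverse-bump: 8 enters row 1 and ejects 7. So w(6) = 7. P is now [[3, 5, 6, 8], [4]].
Step i=5: Q has 5 at row 1, column 4; remove that cell from P, ejecting 8. So w(5) = 8. P is now [[3, 5, 6], [4]].
Step i=4: Q has 4 at row 1, column 3; remove that cell from P, ejecting 6. So w(4) = 6. P is now [[3, 5], [4]].
Step i=3: Q has 3 at row 1, column 2; remove that cell from P, ejecting 5. So w(3) = 5. P is now [[3], [4]].
Step i=2: Q has 2 at row 2, column 1; remove 4 from row 2 of P and reverse-bump: 4 enters row 1 and ejects 3. So w(2) = 3. P is now [[4]].
Step i=1: Q has 1 at row 1, column 1; remove that cell from P, ejecting 4. So w(1) = 4. P is now [].

So w = 4 3 5 6 8 7 1 2.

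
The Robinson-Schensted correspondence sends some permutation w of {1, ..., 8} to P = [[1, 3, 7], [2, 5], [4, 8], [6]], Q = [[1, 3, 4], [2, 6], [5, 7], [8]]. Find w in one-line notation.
6 4 5 8 2 7 3 1

Reverse RSK: for i = n, n-1, ..., 1, locate i in Q, remove the corresponding corner cell from P, and reverse-bump its entry up through P; the value ejected from row 1 is w(i).

So w = 6 4 5 8 2 7 3 1.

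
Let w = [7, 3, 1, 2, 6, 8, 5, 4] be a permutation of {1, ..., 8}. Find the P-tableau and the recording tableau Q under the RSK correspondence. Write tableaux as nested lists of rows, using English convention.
Insert each entry of the permutation into P by Schensted row insertion, recording in Q the position of each new cell.

Insert 7: appended to row 1. P = [[7]].
Insert 3: 3 bumps 7 from row 1; 7 starts row 2. P = [[3], [7]].
Insert 1: 1 bumps 3 from row 1; 3 bumps 7 from row 2; 7 starts row 3. P = [[1], [3], [7]].
Insert 2: appended to row 1. P = [[1, 2], [3], [7]].
Insert 6: appended to row 1. P = [[1, 2, 6], [3], [7]].
Insert 8: appended to row 1. P = [[1, 2, 6, 8], [3], [7]].
Insert 5: 5 bumps 6 from row 1; 6 appends to row 2. P = [[1, 2, 5, 8], [3, 6], [7]].
Insert 4: 4 bumps 5 from row 1; 5 bumps 6 from row 2; 6 bumps 7 from row 3; 7 starts row 4. P = [[1, 2, 4, 8], [3, 5], [6], [7]].

So P = [[1, 2, 4, 8], [3, 5], [6], [7]], Q = [[1, 4, 5, 6], [2, 7], [3], [8]].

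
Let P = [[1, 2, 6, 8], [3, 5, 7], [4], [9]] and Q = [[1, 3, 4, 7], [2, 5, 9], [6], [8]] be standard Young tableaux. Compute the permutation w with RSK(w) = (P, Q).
Reverse RSK: for i = n, n-1, ..., 1, locate i in Q, remove the corresponding corner cell from P, and reverse-bump its entry up through P; the value ejected from row 1 is w(i).

So w = 4 1 5 9 7 3 8 2 6.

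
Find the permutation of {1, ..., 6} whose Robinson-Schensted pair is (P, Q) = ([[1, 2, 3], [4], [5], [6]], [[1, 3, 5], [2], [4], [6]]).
Reverse the RSK construction: for i from n down to 1, find the cell of Q containing i, remove the entry at that cell from P, and reverse-bump it up through P; the value ejected from row 1 is w(i).

Step i=6: Q has 6 at row 4, column 1; remove 6 from row 4 of P and reverse-bump: 6 enters row 3 and ejects 5; 5 enters row 2 and ejects 4; 4 enters row 1 and ejects 3. So w(6) = 3. P is now [[1, 2, 4], [5], [6]].
Step i=5: Q has 5 at row 1, column 3; remove that cell from P, ejecting 4. So w(5) = 4. P is now [[1, 2], [5], [6]].
Step i=4: Q has 4 at row 3, column 1; remove 6 from row 3 of P and reverse-bump: 6 enters row 2 and ejects 5; 5 enters row 1 and ejects 2. So w(4) = 2. P is now [[1, 5], [6]].
Step i=3: Q has 3 at row 1, column 2; remove that cell from P, ejecting 5. So w(3) = 5. P is now [[1], [6]].
Step i=2: Q has 2 at row 2, column 1; remove 6 from row 2 of P and reverse-bump: 6 enters row 1 and ejects 1. So w(2) = 1. P is now [[6]].
Step i=1: Q has 1 at row 1, column 1; remove that cell from P, ejecting 6. So w(1) = 6. P is now [].

So w = 6 1 5 2 4 3.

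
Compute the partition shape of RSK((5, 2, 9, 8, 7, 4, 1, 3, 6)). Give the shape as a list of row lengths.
[3, 2, 2, 1, 1]

Row-insert each entry into an empty tableau.

After inserting 5: P = [[5]].
After inserting 2: P = [[2], [5]].
After inserting 9: P = [[2, 9], [5]].
After inserting 8: P = [[2, 8], [5, 9]].
After inserting 7: P = [[2, 7], [5, 8], [9]].
After inserting 4: P = [[2, 4], [5, 7], [8], [9]].
After inserting 1: P = [[1, 4], [2, 7], [5], [8], [9]].
After inserting 3: P = [[1, 3], [2, 4], [5, 7], [8], [9]].
After inserting 6: P = [[1, 3, 6], [2, 4], [5, 7], [8], [9]].

The final insertion tableau P = [[1, 3, 6], [2, 4], [5, 7], [8], [9]] has shape [3, 2, 2, 1, 1].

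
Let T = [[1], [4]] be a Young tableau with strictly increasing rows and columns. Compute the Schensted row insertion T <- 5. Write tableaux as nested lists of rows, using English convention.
5 is larger than every entry of row 1, so it is appended to row 1. The new tableau is [[1, 5], [4]].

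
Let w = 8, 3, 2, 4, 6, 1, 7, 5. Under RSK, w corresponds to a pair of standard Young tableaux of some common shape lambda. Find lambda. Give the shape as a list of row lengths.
[4, 2, 1, 1]

Row-insert each entry into an empty tableau.

After inserting 8: P = [[8]].
After inserting 3: P = [[3], [8]].
After inserting 2: P = [[2], [3], [8]].
After inserting 4: P = [[2, 4], [3], [8]].
After inserting 6: P = [[2, 4, 6], [3], [8]].
After inserting 1: P = [[1, 4, 6], [2], [3], [8]].
After inserting 7: P = [[1, 4, 6, 7], [2], [3], [8]].
After inserting 5: P = [[1, 4, 5, 7], [2, 6], [3], [8]].

The final insertion tableau P = [[1, 4, 5, 7], [2, 6], [3], [8]] has shape [4, 2, 1, 1].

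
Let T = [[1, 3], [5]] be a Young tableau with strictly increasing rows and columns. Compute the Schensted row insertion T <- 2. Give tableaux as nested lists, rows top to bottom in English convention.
In row 1, 2 replaces 3 (the leftmost entry greater than 2); 3 is bumped to row 2. In row 2, 3 replaces 5 (the leftmost entry greater than 3); 5 is bumped to row 3. 5 starts a new row 3. The new tableau is [[1, 2], [3], [5]].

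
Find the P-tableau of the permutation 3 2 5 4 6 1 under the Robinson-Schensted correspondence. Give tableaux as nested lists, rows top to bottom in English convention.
Insert 3: appended to row 1. P = [[3]].
Insert 2: 2 bumps 3 from row 1; 3 starts row 2. P = [[2], [3]].
Insert 5: appended to row 1. P = [[2, 5], [3]].
Insert 4: 4 bumps 5 from row 1; 5 appends to row 2. P = [[2, 4], [3, 5]].
Insert 6: appended to row 1. P = [[2, 4, 6], [3, 5]].
Insert 1: 1 bumps 2 from row 1; 2 bumps 3 from row 2; 3 starts row 3. P = [[1, 4, 6], [2, 5], [3]].

So P = [[1, 4, 6], [2, 5], [3]].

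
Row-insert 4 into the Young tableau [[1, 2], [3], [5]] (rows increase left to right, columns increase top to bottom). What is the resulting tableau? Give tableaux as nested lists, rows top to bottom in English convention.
4 is larger than every entry of row 1, so it is appended to row 1. The new tableau is [[1, 2, 4], [3], [5]].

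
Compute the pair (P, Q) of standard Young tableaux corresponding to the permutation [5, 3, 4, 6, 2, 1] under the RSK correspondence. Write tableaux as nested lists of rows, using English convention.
P = [[1, 4, 6], [2], [3], [5]], Q = [[1, 3, 4], [2], [5], [6]]

Insert each entry of the permutation into P by Schensted row insertion, recording in Q the position of each new cell.

Insert 5: appended to row 1. P = [[5]].
Insert 3: 3 bumps 5 from row 1; 5 starts row 2. P = [[3], [5]].
Insert 4: appended to row 1. P = [[3, 4], [5]].
Insert 6: appended to row 1. P = [[3, 4, 6], [5]].
Insert 2: 2 bumps 3 from row 1; 3 bumps 5 from row 2; 5 starts row 3. P = [[2, 4, 6], [3], [5]].
Insert 1: 1 bumps 2 from row 1; 2 bumps 3 from row 2; 3 bumps 5 from row 3; 5 starts row 4. P = [[1, 4, 6], [2], [3], [5]].

So P = [[1, 4, 6], [2], [3], [5]], Q = [[1, 3, 4], [2], [5], [6]].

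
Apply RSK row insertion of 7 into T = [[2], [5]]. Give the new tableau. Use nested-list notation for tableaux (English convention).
[[2, 7], [5]]

7 is larger than every entry of row 1, so it is appended to row 1. The new tableau is [[2, 7], [5]].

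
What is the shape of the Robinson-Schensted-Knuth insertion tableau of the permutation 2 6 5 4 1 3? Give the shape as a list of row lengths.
[2, 2, 1, 1]

Row-insert each entry into an empty tableau.

After inserting 2: P = [[2]].
After inserting 6: P = [[2, 6]].
After inserting 5: P = [[2, 5], [6]].
After inserting 4: P = [[2, 4], [5], [6]].
After inserting 1: P = [[1, 4], [2], [5], [6]].
After inserting 3: P = [[1, 3], [2, 4], [5], [6]].

The final insertion tableau P = [[1, 3], [2, 4], [5], [6]] has shape [2, 2, 1, 1].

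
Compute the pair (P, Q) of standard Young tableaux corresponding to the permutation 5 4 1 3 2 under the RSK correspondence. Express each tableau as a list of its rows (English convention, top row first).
P = [[1, 2], [3], [4], [5]], Q = [[1, 4], [2], [3], [5]]

Insert each entry of the permutation into P by Schensted row insertion, recording in Q the position of each new cell.

Insert 5: appended to row 1. P = [[5]].
Insert 4: 4 bumps 5 from row 1; 5 starts row 2. P = [[4], [5]].
Insert 1: 1 bumps 4 from row 1; 4 bumps 5 from row 2; 5 starts row 3. P = [[1], [4], [5]].
Insert 3: appended to row 1. P = [[1, 3], [4], [5]].
Insert 2: 2 bumps 3 from row 1; 3 bumps 4 from row 2; 4 bumps 5 from row 3; 5 starts row 4. P = [[1, 2], [3], [4], [5]].

So P = [[1, 2], [3], [4], [5]], Q = [[1, 4], [2], [3], [5]].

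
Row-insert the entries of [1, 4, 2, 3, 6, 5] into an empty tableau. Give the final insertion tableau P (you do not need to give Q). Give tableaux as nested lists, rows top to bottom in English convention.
P = [[1, 2, 3, 5], [4, 6]]

Insert 1: appended to row 1. P = [[1]].
Insert 4: appended to row 1. P = [[1, 4]].
Insert 2: 2 bumps 4 from row 1; 4 starts row 2. P = [[1, 2], [4]].
Insert 3: appended to row 1. P = [[1, 2, 3], [4]].
Insert 6: appended to row 1. P = [[1, 2, 3, 6], [4]].
Insert 5: 5 bumps 6 from row 1; 6 appends to row 2. P = [[1, 2, 3, 5], [4, 6]].

So P = [[1, 2, 3, 5], [4, 6]].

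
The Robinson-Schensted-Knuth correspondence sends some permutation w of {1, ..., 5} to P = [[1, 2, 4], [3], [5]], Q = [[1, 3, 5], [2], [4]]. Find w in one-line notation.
5 1 3 2 4

Reverse the RSK construction: for i from n down to 1, find the cell of Q containing i, remove the entry at that cell from P, and reverse-bump it up through P; the value ejected from row 1 is w(i).

Step i=5: Q has 5 at row 1, column 3; remove that cell from P, ejecting 4. So w(5) = 4. P is now [[1, 2], [3], [5]].
Step i=4: Q has 4 at row 3, column 1; remove 5 from row 3 of P and reverse-bump: 5 enters row 2 and ejects 3; 3 enters row 1 and ejects 2. So w(4) = 2. P is now [[1, 3], [5]].
Step i=3: Q has 3 at row 1, column 2; remove that cell from P, ejecting 3. So w(3) = 3. P is now [[1], [5]].
Step i=2: Q has 2 at row 2, column 1; remove 5 from row 2 of P and reverse-bump: 5 enters row 1 and ejects 1. So w(2) = 1. P is now [[5]].
Step i=1: Q has 1 at row 1, column 1; remove that cell from P, ejecting 5. So w(1) = 5. P is now [].

So w = 5 1 3 2 4.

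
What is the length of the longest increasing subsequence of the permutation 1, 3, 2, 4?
3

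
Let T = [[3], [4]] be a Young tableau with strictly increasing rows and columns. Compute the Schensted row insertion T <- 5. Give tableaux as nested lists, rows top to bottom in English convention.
5 is larger than every entry of row 1, so it is appended to row 1. The new tableau is [[3, 5], [4]].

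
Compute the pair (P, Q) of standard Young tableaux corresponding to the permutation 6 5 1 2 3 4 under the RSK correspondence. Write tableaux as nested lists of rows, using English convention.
P = [[1, 2, 3, 4], [5], [6]], Q = [[1, 4, 5, 6], [2], [3]]

Insert each entry of the permutation into P by Schensted row insertion, recording in Q the position of each new cell.

Insert 6: appended to row 1. P = [[6]].
Insert 5: 5 bumps 6 from row 1; 6 starts row 2. P = [[5], [6]].
Insert 1: 1 bumps 5 from row 1; 5 bumps 6 from row 2; 6 starts row 3. P = [[1], [5], [6]].
Insert 2: appended to row 1. P = [[1, 2], [5], [6]].
Insert 3: appended to row 1. P = [[1, 2, 3], [5], [6]].
Insert 4: appended to row 1. P = [[1, 2, 3, 4], [5], [6]].

So P = [[1, 2, 3, 4], [5], [6]], Q = [[1, 4, 5, 6], [2], [3]].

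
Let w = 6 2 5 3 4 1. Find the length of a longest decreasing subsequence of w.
4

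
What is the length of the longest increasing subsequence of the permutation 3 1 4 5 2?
3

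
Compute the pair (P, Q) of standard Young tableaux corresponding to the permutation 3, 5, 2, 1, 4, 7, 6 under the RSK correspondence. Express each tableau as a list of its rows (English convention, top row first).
P = [[1, 4, 6], [2, 5, 7], [3]], Q = [[1, 2, 6], [3, 5, 7], [4]]

Insert each entry of the permutation into P by Schensted row insertion, recording in Q the position of each new cell.

After inserting 3: P = [[3]].
After inserting 5: P = [[3, 5]].
After inserting 2: P = [[2, 5], [3]].
After inserting 1: P = [[1, 5], [2], [3]].
After inserting 4: P = [[1, 4], [2, 5], [3]].
After inserting 7: P = [[1, 4, 7], [2, 5], [3]].
After inserting 6: P = [[1, 4, 6], [2, 5, 7], [3]].

So P = [[1, 4, 6], [2, 5, 7], [3]], Q = [[1, 2, 6], [3, 5, 7], [4]].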